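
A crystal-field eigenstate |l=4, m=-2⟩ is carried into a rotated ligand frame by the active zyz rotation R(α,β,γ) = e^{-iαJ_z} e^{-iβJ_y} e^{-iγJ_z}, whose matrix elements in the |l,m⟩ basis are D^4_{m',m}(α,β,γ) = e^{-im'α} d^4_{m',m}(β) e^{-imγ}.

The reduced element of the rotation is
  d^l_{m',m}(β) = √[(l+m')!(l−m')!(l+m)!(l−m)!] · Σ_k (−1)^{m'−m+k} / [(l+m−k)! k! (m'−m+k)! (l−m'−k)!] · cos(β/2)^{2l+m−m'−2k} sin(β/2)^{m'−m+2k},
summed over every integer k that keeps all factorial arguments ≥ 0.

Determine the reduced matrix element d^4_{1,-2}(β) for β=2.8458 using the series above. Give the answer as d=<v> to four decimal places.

d^4_{1,-2}(β=2.8458) via the finite sum:
c=cos(2.845800/2)=0.147358, s=sin(2.845800/2)=0.989083; N=√[120·6·2·720]=1018.233765
Admissible k: 0..2 (factorial args all ≥0)
  k=0: (−1)^3·1018.2338/(72)·0.1474^5·0.9891^3 = -0.000951
  k=1: (−1)^4·1018.2338/(48)·0.1474^3·0.9891^5 = +0.064252
  k=2: (−1)^5·1018.2338/(240)·0.1474^1·0.9891^7 = -0.578948
d^4_{1,-2}(2.8458) = -0.000951 +0.064252 -0.578948 = -0.515646

d=-0.5156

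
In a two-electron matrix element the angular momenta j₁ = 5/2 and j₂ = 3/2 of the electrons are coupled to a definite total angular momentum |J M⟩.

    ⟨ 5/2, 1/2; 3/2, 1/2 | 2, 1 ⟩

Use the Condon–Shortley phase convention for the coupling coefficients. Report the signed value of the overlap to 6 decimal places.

√[5·2!3!1!/7! · 3!2!2!1!3!1!] = √(12/7)
  +(−1)^1/∏(1,1,1,1,2,0)! = -1/2  (running -1/2)
  +(−1)^2/∏(2,0,0,0,3,1)! = 1/12  (running -5/12)
⟨..|..⟩ = √(12/7)·(-5/12) = -0.545545

−√(25/84) ≈ -0.545545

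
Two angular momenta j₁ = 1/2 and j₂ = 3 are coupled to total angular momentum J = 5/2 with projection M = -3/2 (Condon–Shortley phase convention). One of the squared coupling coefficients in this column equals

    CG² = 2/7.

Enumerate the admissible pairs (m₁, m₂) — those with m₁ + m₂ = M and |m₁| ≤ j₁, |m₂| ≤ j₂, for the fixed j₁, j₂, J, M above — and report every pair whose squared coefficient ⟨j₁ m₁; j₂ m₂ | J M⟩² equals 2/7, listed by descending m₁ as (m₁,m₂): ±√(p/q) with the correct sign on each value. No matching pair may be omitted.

Admissible pairs with m₁+m₂ = M = -3/2: (-1/2,-1), (1/2,-2)
  (m₁,m₂)=(1/2,-2): CG² = 5/7, CG = +√(5/7)
  (m₁,m₂)=(-1/2,-1): CG² = 2/7, CG = −√(2/7)   ← matches the target
Pairs with CG² = 2/7: (-1/2,-1): −√(2/7)

(-1/2,-1): −√(2/7)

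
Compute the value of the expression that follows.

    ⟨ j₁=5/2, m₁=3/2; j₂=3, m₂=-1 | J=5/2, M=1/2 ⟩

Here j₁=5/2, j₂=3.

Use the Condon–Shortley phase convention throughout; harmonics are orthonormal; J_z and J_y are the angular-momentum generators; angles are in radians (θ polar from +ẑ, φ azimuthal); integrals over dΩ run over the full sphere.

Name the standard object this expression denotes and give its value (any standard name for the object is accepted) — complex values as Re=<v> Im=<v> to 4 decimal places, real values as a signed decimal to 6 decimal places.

This is a Clebsch–Gordan (vector-coupling) coefficient.
triangle: 3!×2!×3!/9! = 72/362880
(j±m)!: 4!×1!×2!×4!×3!×2! = 13824
prefactor² = (2J+1)×Δ×N² = 576/35
  k=0: +1/(0!×3!×1!×2!×1!×1!) = 1/12
  k=1: −1/(1!×2!×0!×1!×2!×2!) = -1/8
Σ = -1/24  ⇒  CG² = 576/35×(-1/24)² = 1/35
CG = −√(1/35) = -0.169031

Clebsch–Gordan coefficient, −√(1/35) ≈ -0.169031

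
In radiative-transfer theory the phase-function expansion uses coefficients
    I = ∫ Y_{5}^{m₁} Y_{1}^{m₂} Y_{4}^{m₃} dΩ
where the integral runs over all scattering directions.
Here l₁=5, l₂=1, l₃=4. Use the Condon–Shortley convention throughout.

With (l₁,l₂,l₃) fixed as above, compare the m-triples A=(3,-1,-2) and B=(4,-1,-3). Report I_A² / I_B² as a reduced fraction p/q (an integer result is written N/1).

7/9

l's match ⇒ only the (l;m) 3-j factors differ between A and B.
A: triangle coeff Δ(5,1,4) = 1/495; Σ_t [0,0]: t=0:+1/2880 = 1/2880; (3j)²=28/495 [(5 1 4; 3 -1 -2)], sign=+1
B: triangle coeff Δ(5,1,4) = 1/495; Σ_t [0,0]: t=0:+1/10080 = 1/10080; (3j)²=4/55 [(5 1 4; 4 -1 -3)], sign=-1
I_A²/I_B² = (28/495)/(4/55) = 7/9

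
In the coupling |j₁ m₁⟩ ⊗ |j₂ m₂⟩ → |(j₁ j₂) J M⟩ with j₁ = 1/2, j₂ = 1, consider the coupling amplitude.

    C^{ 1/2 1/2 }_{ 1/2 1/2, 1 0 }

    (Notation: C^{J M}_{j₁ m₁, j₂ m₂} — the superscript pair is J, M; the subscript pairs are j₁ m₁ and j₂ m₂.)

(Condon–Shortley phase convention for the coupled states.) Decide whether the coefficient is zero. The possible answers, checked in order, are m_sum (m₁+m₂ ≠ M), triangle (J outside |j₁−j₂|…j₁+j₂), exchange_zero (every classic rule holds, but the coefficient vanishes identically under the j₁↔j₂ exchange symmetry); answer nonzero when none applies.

m-sum: m₁+m₂ = 1/2+0 = 1/2, M = 1/2  ✓
triangle: |j₁−j₂| = 1/2 ≤ J = 1/2 ≤ j₁+j₂ = 3/2  ✓
exchange: j₁≠j₂ or m₁≠m₂ — the exchange symmetry imposes no constraint here
value check: CG = +√(1/3) = +0.577350 ≠ 0

nonzero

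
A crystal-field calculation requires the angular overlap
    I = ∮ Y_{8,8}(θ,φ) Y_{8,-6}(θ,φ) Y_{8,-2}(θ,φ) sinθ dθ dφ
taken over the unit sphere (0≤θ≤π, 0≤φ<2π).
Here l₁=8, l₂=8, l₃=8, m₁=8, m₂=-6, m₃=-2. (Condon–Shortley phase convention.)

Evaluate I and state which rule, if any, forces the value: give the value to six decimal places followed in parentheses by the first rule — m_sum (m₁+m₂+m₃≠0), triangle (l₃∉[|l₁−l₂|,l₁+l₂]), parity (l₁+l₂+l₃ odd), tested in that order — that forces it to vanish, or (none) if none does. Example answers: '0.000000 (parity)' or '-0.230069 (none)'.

Checks pass: Σm=0; 24 even; l₃=8∈[0,16].
(2·8+1)(2·8+1)(2·8+1) = 4913
Δ: 8! 8! 8! / 25! → 1/236637794250
sum: t=0:+1/65548320768000 t=1:−1/128024064000 t=2:+1/2985984000 t=3:−1/373248000 t=4:+1/191102976 t=5:−1/373248000 t=6:+1/2985984000 t=7:−1/128024064000 t=8:+1/65548320768000 = 11/20808990720
3j²(8 8 8; 0 0 0) = Δ·Π!·Σ² = 490/96577  (sign +1)
sum: t=0:+1/2341011456000 = 1/2341011456000
3j²(8 8 8; 8 -6 -2) = Δ·Π!·Σ² = 273/37145  (sign +1)
combine: 4πI² = 4913·490/96577·273/37145 = 34986/190969
take √, sign +1: I = 0.12074267
No selection rule forces the value: the integral is nonzero (none).

0.120743 (none)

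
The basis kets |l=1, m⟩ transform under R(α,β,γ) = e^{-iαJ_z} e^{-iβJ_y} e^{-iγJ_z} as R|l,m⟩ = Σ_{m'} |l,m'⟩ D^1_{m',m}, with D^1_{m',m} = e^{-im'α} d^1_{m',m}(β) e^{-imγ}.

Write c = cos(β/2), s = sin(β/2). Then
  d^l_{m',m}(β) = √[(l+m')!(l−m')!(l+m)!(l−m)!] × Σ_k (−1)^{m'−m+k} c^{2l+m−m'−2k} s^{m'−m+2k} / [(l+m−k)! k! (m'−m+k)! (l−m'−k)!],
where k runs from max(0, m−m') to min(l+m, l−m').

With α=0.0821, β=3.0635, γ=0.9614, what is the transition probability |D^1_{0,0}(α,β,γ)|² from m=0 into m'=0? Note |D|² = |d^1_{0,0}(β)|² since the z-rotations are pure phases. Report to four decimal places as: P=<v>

First d^1_{0,0}(β=3.0635), then the phase factors e^{-i(0)α} and e^{-i(0)γ}:
Half-angle: c=0.039036, s=0.999238. N=√(1·1·1·1)=1.000000
k: max(0,(0)−(0))=0 … min(1+(0),1−(0))=1
  k=0: (−1)^0·1.0000/(1)·0.0390^2·0.9992^0 = +0.001524
  k=1: (−1)^1·1.0000/(1)·0.0390^0·0.9992^2 = -0.998476
d^1_{0,0}(3.0635) = +0.001524 -0.998476 = -0.996952
|D^1_{0,0}|² = |d^1_{0,0}(β)|² = (-0.996952)² = 0.993914 (the z-rotation phases have unit modulus)

P=0.9939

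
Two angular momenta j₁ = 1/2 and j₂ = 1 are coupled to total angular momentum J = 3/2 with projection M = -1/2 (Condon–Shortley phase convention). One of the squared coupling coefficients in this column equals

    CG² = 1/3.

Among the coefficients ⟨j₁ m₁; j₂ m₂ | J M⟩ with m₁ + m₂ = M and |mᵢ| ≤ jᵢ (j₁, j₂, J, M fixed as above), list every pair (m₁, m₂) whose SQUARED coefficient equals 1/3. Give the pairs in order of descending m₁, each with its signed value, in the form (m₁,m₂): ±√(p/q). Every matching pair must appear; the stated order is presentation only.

Admissible pairs with m₁+m₂ = M = -1/2: (-1/2,0), (1/2,-1)
  (m₁,m₂)=(1/2,-1): CG² = 1/3, CG = +√(1/3)   ← matches the target
  (m₁,m₂)=(-1/2,0): CG² = 2/3, CG = +√(2/3)
Pairs with CG² = 1/3: (1/2,-1): +√(1/3)

(1/2,-1): +√(1/3)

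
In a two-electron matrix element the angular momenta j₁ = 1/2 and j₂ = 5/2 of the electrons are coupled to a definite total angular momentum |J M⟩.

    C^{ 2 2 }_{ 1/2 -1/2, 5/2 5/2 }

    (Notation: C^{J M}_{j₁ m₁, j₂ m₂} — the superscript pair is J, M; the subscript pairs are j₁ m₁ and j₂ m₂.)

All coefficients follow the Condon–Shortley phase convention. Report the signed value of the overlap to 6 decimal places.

-0.912871  (= −√(5/6))

triangle: 1!*0!*4!/6! = 24/720
(j±m)!: 0!*1!*5!*0!*4!*0! = 2880
prefactor² = (2J+1)*Δ*N² = 480
  k=1: −1/(1!*0!*0!*4!*0!*0!) = -1/24
Σ = -1/24  ⇒  CG² = 480*(-1/24)² = 5/6
CG = −√(5/6) = -0.912871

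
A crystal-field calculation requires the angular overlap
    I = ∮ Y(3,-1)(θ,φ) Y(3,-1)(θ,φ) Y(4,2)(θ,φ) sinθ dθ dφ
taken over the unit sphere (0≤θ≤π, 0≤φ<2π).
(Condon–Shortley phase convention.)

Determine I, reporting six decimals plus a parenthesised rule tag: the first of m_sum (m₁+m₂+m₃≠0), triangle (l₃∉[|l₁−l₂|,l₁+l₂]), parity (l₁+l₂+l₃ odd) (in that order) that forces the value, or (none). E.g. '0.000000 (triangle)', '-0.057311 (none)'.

Rules hold: Σm=0, L=10 even, 0≤4≤6.
N = 7·7·9 = 441
Δ = 2!·4!·4!/11! = 1/34650
Racah Σ t=0..2: t=0:+1/72 t=1:−1/16 t=2:+1/72 = -5/144
⇒ 3j(3 3 4; 0 0 0)² = 2/77, sgn -1
Racah Σ t=0..2: t=0:+1/192 t=1:−1/36 t=2:+1/192 = -5/288
⇒ 3j(3 3 4; -1 -1 2)² = 20/693, sgn -1
4πI² = N·(3j₀)²·(3jₘ)² = 40/121
I = +1·√(0.330579/4π) = 0.16219310
No selection rule forces the value: the integral is nonzero (none).

0.162193 (none)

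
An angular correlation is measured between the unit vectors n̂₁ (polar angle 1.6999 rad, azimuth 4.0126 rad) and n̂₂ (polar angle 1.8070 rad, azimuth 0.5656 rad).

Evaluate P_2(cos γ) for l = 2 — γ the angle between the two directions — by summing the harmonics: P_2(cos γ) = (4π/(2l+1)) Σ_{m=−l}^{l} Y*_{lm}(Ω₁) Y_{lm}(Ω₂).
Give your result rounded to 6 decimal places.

Summing Y*_{l m}(θ₁,φ₁)·Y_{l m}(θ₂,φ₂) over m ∈ [−2, 2]; prefactor 4π/(2·2+1) = 2.513274:
  [-2]  conj(Y_{2,-2})(Ω₁) = -0.06472 + 0.37432j ; Y_{2,-2}(Ω₂) = 0.15539 - 0.33041j ; Δ = 0.11362 + 0.07955j
  [-1]  conj(Y_{2,-1})(Ω₁) = 0.06353 + 0.07545j ; Y_{2,-1}(Ω₂) = -0.14839 + 0.09420j ; Δ = -0.01653 - 0.00521j
  [+0]  conj(Y_{2,0})(Ω₁) = -0.29971 + 0.00000j ; Y_{2,0}(Ω₂) = -0.26358 + 0.00000j ; Δ = 0.07900 + 0.00000j
  [+1]  conj(Y_{2,1})(Ω₁) = -0.06353 + 0.07545j ; Y_{2,1}(Ω₂) = 0.14839 + 0.09420j ; Δ = -0.01653 + 0.00521j
  [+2]  conj(Y_{2,2})(Ω₁) = -0.06472 - 0.37432j ; Y_{2,2}(Ω₂) = 0.15539 + 0.33041j ; Δ = 0.11362 - 0.07955j
Σ over m = 0.27317 + 0.00000j; ×(4π/5) → 0.68654 + 0.00000j. Real part: 0.686543

0.686543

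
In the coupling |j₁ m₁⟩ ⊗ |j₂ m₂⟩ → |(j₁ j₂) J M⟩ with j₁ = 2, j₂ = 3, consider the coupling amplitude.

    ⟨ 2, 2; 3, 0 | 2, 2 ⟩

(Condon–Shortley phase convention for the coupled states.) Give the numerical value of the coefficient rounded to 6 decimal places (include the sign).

j₁+j₂−J=3  J+j₁−j₂=1  J−j₁+j₂=3  j₁+j₂+J+1=8
(j₁±m₁, j₂±m₂, J±M) = (4,0,3,3,4,0)
P² = 648/7
sum k=0..0:
  [0] +1/36 = 1/36
S = 1/36
C² = P²·S² = 1/14 ; C = +0.267261

+0.267261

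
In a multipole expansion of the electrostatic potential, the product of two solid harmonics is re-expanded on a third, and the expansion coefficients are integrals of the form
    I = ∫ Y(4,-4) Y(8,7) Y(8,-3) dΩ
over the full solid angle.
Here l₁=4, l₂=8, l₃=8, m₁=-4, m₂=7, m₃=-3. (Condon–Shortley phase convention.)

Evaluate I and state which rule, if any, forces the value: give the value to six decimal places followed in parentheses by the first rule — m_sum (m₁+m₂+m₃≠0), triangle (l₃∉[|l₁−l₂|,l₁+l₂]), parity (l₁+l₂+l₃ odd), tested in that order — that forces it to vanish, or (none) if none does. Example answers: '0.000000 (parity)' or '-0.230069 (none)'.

Checks pass: Σm=0; 20 even; l₃=8∈[4,12].
(2·4+1)(2·8+1)(2·8+1) = 2601
Δ: 4! 4! 12! / 21! → 1/185175900
sum: t=0:+1/557383680 t=1:−1/21772800 t=2:+1/8294400 t=3:−1/21772800 t=4:+1/557383680 = 1/30965760
3j²(4 8 8; 0 0 0) = Δ·Π!·Σ² = 36/4199  (sign +1)
sum: t=4:+1/22992076800 = 1/22992076800
3j²(4 8 8; -4 7 -3) = Δ·Π!·Σ² = 5/1938  (sign -1)
combine: 4πI² = 2601·36/4199·5/1938 = 270/4693
take √, sign -1: I = -0.06766307
No selection rule forces the value: the integral is nonzero (none).

-0.067663 (none)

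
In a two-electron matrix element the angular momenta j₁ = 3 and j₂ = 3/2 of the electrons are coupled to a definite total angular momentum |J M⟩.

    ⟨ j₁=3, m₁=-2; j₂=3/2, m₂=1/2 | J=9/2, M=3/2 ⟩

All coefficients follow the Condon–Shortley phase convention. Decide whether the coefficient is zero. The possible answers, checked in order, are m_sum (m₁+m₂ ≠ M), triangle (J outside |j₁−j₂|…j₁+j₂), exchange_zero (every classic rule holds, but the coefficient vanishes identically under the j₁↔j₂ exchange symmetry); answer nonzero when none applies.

m_sum

m-sum: m₁+m₂ = -2+1/2 = -3/2, M = 3/2  ✗ ⇒ coefficient is 0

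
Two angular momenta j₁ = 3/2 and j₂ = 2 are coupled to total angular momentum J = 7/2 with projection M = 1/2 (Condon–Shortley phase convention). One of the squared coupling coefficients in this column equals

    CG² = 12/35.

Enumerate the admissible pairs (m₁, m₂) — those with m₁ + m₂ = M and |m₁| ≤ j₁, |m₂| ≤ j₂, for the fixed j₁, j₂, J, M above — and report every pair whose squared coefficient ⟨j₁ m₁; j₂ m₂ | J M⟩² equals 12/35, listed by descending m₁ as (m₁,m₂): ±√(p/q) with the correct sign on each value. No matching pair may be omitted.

Admissible pairs with m₁+m₂ = M = 1/2: (-3/2,2), (-1/2,1), (1/2,0), (3/2,-1)
  (m₁,m₂)=(3/2,-1): CG² = 4/35, CG = +√(4/35)
  (m₁,m₂)=(1/2,0): CG² = 18/35, CG = +√(18/35)
  (m₁,m₂)=(-1/2,1): CG² = 12/35, CG = +√(12/35)   ← matches the target
  (m₁,m₂)=(-3/2,2): CG² = 1/35, CG = +√(1/35)
Pairs with CG² = 12/35: (-1/2,1): +√(12/35)

(-1/2,1): +√(12/35)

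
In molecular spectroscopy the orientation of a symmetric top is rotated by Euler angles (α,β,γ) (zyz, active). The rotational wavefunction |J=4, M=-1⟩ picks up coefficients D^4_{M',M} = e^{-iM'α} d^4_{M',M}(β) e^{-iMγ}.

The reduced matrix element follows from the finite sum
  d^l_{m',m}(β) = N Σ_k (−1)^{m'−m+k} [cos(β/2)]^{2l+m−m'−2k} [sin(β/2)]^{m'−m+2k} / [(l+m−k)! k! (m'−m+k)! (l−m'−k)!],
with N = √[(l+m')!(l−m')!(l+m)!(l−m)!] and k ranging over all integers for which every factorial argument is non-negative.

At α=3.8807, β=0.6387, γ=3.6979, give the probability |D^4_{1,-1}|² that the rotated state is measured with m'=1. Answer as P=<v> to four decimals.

P=0.2480

D^4_{1,-1}(3.8807,0.6387,3.6979) = e^{-i·1·3.8807}·d^4_{1,-1}(0.6387)·e^{-i·-1·3.6979}. Compute d first:
Half-angle: c=0.949440, s=0.313949. N=√(120·6·6·120)=720.000000
k∈{0,1,2,3} keeps every argument non-negative
  k=0: (−1)^2·720.0000/(72)·0.9494^6·0.3139^2 = +0.721978
  k=1: (−1)^3·720.0000/(24)·0.9494^4·0.3139^4 = -0.236826
  k=2: (−1)^4·720.0000/(48)·0.9494^2·0.3139^6 = +0.012947
  k=3: (−1)^5·720.0000/(720)·0.9494^0·0.3139^8 = -0.000094
d^4_{1,-1}(0.6387) = +0.721978 -0.236826 +0.012947 -0.000094 = +0.498005
|D^4_{1,-1}|² = |d^4_{1,-1}(β)|² = (+0.498005)² = 0.248009 (the z-rotation phases have unit modulus)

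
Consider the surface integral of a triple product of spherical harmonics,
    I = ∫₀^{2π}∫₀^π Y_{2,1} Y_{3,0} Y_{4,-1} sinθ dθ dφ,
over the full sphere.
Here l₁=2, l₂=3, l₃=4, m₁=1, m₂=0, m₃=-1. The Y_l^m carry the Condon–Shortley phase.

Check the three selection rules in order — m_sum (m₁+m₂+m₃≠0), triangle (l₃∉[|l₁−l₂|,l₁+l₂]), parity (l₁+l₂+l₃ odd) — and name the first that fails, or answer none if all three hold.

parity

azimuthal sum: 1 + 0 − 1 = 0  ✓
1 ≤ 4 ≤ 5 (triangle on l)  ✓
L = 2 + 3 + 4 = 9 (odd)  ✗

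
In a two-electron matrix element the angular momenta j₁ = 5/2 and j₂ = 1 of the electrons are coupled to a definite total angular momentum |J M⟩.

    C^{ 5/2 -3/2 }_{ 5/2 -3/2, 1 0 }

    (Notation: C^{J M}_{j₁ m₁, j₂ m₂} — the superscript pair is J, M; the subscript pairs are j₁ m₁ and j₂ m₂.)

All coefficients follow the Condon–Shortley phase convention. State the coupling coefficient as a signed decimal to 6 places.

j₁+j₂−J=1  J+j₁−j₂=4  J−j₁+j₂=1  j₁+j₂+J+1=7
(j₁±m₁, j₂±m₂, J±M) = (1,4,1,1,1,4)
P² = 576/35
sum k=0..1:
  [0] +1/24 = 1/24
  [1] −1/6 = -1/6
S = -1/8
C² = P²·S² = 9/35 ; C = -0.507093

−√(9/35) ≈ -0.507093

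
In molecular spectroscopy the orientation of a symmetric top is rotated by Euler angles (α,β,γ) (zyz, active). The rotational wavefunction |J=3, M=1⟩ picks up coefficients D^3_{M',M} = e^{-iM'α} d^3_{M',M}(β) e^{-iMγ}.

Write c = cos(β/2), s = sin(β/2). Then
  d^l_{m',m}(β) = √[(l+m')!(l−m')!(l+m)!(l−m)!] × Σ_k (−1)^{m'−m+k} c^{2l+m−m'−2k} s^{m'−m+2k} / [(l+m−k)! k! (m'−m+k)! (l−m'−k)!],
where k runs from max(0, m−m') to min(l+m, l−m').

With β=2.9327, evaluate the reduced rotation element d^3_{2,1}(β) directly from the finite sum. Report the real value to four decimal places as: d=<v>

d^3_{2,1}(β=2.9327) via the finite sum:
Half-angle: c=0.104257, s=0.994550. N=√(120·1·24·2)=75.894664
k: max(0,(1)−(2))=0 … min(3+(1),3−(2))=1
  k=0: (−1)^1·75.8947/(24)·0.1043^5·0.9946^1 = -0.000039
  k=1: (−1)^2·75.8947/(12)·0.1043^3·0.9946^3 = +0.007051
d^3_{2,1}(2.9327) = -0.000039 +0.007051 = +0.007012

d=0.0070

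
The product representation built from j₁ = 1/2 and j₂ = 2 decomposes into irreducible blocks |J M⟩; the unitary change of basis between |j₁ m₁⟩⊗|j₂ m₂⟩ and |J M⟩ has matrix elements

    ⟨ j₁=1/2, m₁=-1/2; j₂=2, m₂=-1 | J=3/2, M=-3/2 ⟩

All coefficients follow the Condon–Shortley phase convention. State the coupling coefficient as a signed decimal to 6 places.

−√(1/5) = -0.447214

j₁+j₂−J=1  J+j₁−j₂=0  J−j₁+j₂=3  j₁+j₂+J+1=5
(j₁±m₁, j₂±m₂, J±M) = (0,1,1,3,0,3)
P² = 36/5
sum k=1..1:
  [1] −1/6 = -1/6
S = -1/6
C² = P²·S² = 1/5 ; C = -0.447214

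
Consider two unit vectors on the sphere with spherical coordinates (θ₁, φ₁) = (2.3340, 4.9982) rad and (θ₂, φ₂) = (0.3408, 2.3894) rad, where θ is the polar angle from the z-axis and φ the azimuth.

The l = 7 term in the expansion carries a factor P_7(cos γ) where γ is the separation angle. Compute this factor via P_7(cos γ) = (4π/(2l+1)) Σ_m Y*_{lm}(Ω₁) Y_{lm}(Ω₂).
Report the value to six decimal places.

0.404967

Addition theorem: P_7(cos γ) = (4π/15) Σ_m Y*_{lm}(Ω₁) Y_{lm}(Ω₂), m = −7…7:
  term(m=-7) = (0.000010, -0.000007)   from Y*(Ω₁)=(-0.046770, -0.021443), Y(Ω₂)=(-0.000122, 0.000198)
  term(m=-6) = (0.000452, -0.000025)   from Y*(Ω₁)=(-0.026439, 0.182244), Y(Ω₂)=(-0.000487, -0.002410)
  term(m=-5) = (0.005403, 0.002796)   from Y*(Ω₁)=(0.373025, -0.053230), Y(Ω₂)=(0.013146, 0.009373)
  term(m=-4) = (0.017422, 0.027765)   from Y*(Ω₁)=(-0.184198, -0.404244), Y(Ω₂)=(-0.073136, 0.009772)
  term(m=-3) = (0.001119, 0.040553)   from Y*(Ω₁)=(-0.129805, 0.112333), Y(Ω₂)=(0.149661, -0.182900)
  term(m=-2) = (0.066622, -0.120455)   from Y*(Ω₁)=(-0.233294, -0.150068), Y(Ω₂)=(0.032931, 0.495141)
  term(m=-1) = (0.142489, -0.084022)   from Y*(Ω₁)=(-0.087292, 0.297058), Y(Ω₂)=(-0.390114, -0.365030)
  term(m=+0) = (0.016360, 0.000000)   from Y*(Ω₁)=(-0.193239, -0.000000), Y(Ω₂)=(-0.084663, 0.000000)
  term(m=+1) = (0.142489, 0.084022)   from Y*(Ω₁)=(0.087292, 0.297058), Y(Ω₂)=(0.390114, -0.365030)
  term(m=+2) = (0.066622, 0.120455)   from Y*(Ω₁)=(-0.233294, 0.150068), Y(Ω₂)=(0.032931, -0.495141)
  term(m=+3) = (0.001119, -0.040553)   from Y*(Ω₁)=(0.129805, 0.112333), Y(Ω₂)=(-0.149661, -0.182900)
  term(m=+4) = (0.017422, -0.027765)   from Y*(Ω₁)=(-0.184198, 0.404244), Y(Ω₂)=(-0.073136, -0.009772)
  term(m=+5) = (0.005403, -0.002796)   from Y*(Ω₁)=(-0.373025, -0.053230), Y(Ω₂)=(-0.013146, 0.009373)
  term(m=+6) = (0.000452, 0.000025)   from Y*(Ω₁)=(-0.026439, -0.182244), Y(Ω₂)=(-0.000487, 0.002410)
  term(m=+7) = (0.000010, 0.000007)   from Y*(Ω₁)=(0.046770, -0.021443), Y(Ω₂)=(0.000122, 0.000198)
Σ over m = (0.483393, -0.000000); ×(4π/15) → (0.404967, -0.000000). Real part: 0.404967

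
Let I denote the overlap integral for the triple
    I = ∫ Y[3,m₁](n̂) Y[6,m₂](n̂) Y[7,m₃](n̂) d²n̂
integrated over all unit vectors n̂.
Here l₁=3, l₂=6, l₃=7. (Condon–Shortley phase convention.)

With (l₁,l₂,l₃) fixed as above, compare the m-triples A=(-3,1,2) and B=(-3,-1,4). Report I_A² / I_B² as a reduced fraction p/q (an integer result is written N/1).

l's match ⇒ only the (l;m) 3-j factors differ between A and B.
A: triangle coeff Δ(3,6,7) = 1/2042040; Σ_t [2,2]: t=2:+1/691200 = 1/691200; (3j)²=189/9724 [(3 6 7; -3 1 2)], sign=-1
B: triangle coeff Δ(3,6,7) = 1/2042040; Σ_t [2,2]: t=2:+1/1451520 = 1/1451520; (3j)²=75/3094 [(3 6 7; -3 -1 4)], sign=-1
I_A²/I_B² = (189/9724)/(75/3094) = 441/550

441/550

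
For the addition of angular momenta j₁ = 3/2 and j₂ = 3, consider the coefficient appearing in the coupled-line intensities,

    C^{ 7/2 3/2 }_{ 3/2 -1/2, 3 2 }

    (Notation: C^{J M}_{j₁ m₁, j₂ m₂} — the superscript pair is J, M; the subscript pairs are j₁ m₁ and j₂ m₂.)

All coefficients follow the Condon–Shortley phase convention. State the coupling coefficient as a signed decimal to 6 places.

−√(3/7) = -0.654654

j₁+j₂−J=1  J+j₁−j₂=2  J−j₁+j₂=5  j₁+j₂+J+1=9
(j₁±m₁, j₂±m₂, J±M) = (1,2,5,1,5,2)
P² = 6400/21
sum k=0..1:
  [0] +1/240 = 1/240
  [1] −1/24 = -1/24
S = -3/80
C² = P²·S² = 3/7 ; C = -0.654654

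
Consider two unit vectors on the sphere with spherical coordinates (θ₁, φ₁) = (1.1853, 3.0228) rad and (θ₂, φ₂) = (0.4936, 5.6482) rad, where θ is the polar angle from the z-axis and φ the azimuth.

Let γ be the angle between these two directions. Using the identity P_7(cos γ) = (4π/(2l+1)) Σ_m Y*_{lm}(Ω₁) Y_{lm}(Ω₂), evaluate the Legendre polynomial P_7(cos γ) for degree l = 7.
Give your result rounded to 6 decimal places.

0.108334

Expand P_7 via completeness: Σ_{m} conj(Y_{7,m}) at Ω₁ times Y_{7,m} at Ω₂ —
  m=-7: (-0.197595, 0.216730) × (-0.000708, -0.002585) = (0.000700, 0.000357)  (running Σ = (0.000700, 0.000357))
  m=-6: (0.336907, -0.291200) × (-0.014629, -0.011550) = (-0.008292, 0.000369)  (running Σ = (-0.007592, 0.000726))
  m=-5: (-0.174087, 0.117563) × (-0.079520, -0.002652) = (0.014155, -0.008887)  (running Σ = (0.006563, -0.008161))
  m=-4: (-0.210183, 0.108137) × (-0.190134, 0.130539) = (0.025847, -0.047998)  (running Σ = (0.032410, -0.056159))
  m=-3: (0.286486, -0.106651) × (-0.145957, 0.420408) = (0.003022, 0.136007)  (running Σ = (0.035433, 0.079849))
  m=-2: (0.113202, -0.027413) × (0.143860, 0.463704) = (0.028997, 0.048549)  (running Σ = (0.064429, 0.128397))
  m=-1: (-0.317627, 0.037910) × (0.050701, 0.037356) = (-0.017520, -0.009943)  (running Σ = (0.046909, 0.118454))
  m=0: (-0.079683, -0.000000) × (-0.445475, 0.000000) = (0.035497, 0.000000)  (running Σ = (0.082406, 0.118454))
  m=1: (0.317627, 0.037910) × (-0.050701, 0.037356) = (-0.017520, 0.009943)  (running Σ = (0.064885, 0.128397))
  m=2: (0.113202, 0.027413) × (0.143860, -0.463704) = (0.028997, -0.048549)  (running Σ = (0.093882, 0.079849))
  m=3: (-0.286486, -0.106651) × (0.145957, 0.420408) = (0.003022, -0.136007)  (running Σ = (0.096905, -0.056159))
  m=4: (-0.210183, -0.108137) × (-0.190134, -0.130539) = (0.025847, 0.047998)  (running Σ = (0.122752, -0.008161))
  m=5: (0.174087, 0.117563) × (0.079520, -0.002652) = (0.014155, 0.008887)  (running Σ = (0.136907, 0.000726))
  m=6: (0.336907, 0.291200) × (-0.014629, 0.011550) = (-0.008292, -0.000369)  (running Σ = (0.128615, 0.000357))
  m=7: (0.197595, 0.216730) × (0.000708, -0.002585) = (0.000700, -0.000357)  (running Σ = (0.129315, -0.000000))
Σ over m = (0.129315, -0.000000); ×(4π/15) → (0.108334, -0.000000). Real part: 0.108334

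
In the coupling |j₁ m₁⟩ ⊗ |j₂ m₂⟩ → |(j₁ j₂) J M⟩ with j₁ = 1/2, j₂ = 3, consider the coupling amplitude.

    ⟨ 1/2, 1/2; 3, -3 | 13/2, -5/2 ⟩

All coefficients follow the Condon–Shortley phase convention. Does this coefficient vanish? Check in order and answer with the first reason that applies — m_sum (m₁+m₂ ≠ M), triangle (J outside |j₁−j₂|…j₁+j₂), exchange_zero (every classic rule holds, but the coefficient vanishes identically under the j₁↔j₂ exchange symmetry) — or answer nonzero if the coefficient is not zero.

triangle

m-sum: m₁+m₂ = 1/2+(-3) = -5/2, M = -5/2  ✓
triangle: need |j₁−j₂| ≤ J ≤ j₁+j₂, i.e. J ∈ [5/2, 7/2]; J = 13/2 is outside ✗ ⇒ coefficient is 0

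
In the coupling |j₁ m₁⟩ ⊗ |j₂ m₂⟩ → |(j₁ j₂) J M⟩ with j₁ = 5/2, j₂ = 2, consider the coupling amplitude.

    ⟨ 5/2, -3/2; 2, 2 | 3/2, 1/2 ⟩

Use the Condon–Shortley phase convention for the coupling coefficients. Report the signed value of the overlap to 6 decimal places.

triangle: 3!*2!*1!/7! = 12/5040
(j±m)!: 1!*4!*4!*0!*2!*1! = 1152
prefactor² = (2J+1)*Δ*N² = 384/35
  k=3: −1/(3!*0!*1!*1!*1!*0!) = -1/6
Σ = -1/6  ⇒  CG² = 384/35*(-1/6)² = 32/105
CG = −√(32/105) = -0.552052

-0.552052  (= −√(32/105))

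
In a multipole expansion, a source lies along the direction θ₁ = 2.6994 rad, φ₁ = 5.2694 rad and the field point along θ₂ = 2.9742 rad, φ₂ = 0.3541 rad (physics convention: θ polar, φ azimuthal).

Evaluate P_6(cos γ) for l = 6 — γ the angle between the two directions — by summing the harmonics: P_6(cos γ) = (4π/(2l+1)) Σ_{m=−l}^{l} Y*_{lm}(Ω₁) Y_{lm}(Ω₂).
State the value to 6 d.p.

-0.208676

Summing Y*_{l m}(θ₁,φ₁)·Y_{l m}(θ₂,φ₂) over m ∈ [−6, 6]; prefactor 4π/(2·6+1) = 0.966644:
  [-6]  conj(Y_{6,-6})(Ω₁) = (0.002907, 0.000591) ; Y_{6,-6}(Ω₂) = (-0.000005, -0.000009) ; Δ = (-0.000000, -0.000000)
  [-5]  conj(Y_{6,-5})(Ω₁) = (-0.007575, -0.020338) ; Y_{6,-5}(Ω₂) = (0.000042, 0.000208) ; Δ = (0.000004, -0.000002)
  [-4]  conj(Y_{6,-4})(Ω₁) = (-0.058368, 0.075635) ; Y_{6,-4}(Ω₂) = (0.000410, -0.002634) ; Δ = (0.000175, 0.000185)
  [-3]  conj(Y_{6,-3})(Ω₁) = (0.274755, 0.027633) ; Y_{6,-3}(Ω₂) = (-0.011129, 0.019966) ; Δ = (-0.003609, 0.005178)
  [-2]  conj(Y_{6,-2})(Ω₁) = (-0.218775, -0.445172) ; Y_{6,-2}(Ω₂) = (0.100898, -0.086409) ; Δ = (-0.060541, -0.026013)
  [-1]  conj(Y_{6,-1})(Ω₁) = (-0.211791, 0.340066) ; Y_{6,-1}(Ω₂) = (-0.446028, 0.164888) ; Δ = (0.038392, -0.186601)
  [+0]  conj(Y_{6,0})(Ω₁) = (-0.222940, -0.000000) ; Y_{6,0}(Ω₂) = (0.738848, 0.000000) ; Δ = (-0.164719, -0.000000)
  [+1]  conj(Y_{6,1})(Ω₁) = (0.211791, 0.340066) ; Y_{6,1}(Ω₂) = (0.446028, 0.164888) ; Δ = (0.038392, 0.186601)
  [+2]  conj(Y_{6,2})(Ω₁) = (-0.218775, 0.445172) ; Y_{6,2}(Ω₂) = (0.100898, 0.086409) ; Δ = (-0.060541, 0.026013)
  [+3]  conj(Y_{6,3})(Ω₁) = (-0.274755, 0.027633) ; Y_{6,3}(Ω₂) = (0.011129, 0.019966) ; Δ = (-0.003609, -0.005178)
  [+4]  conj(Y_{6,4})(Ω₁) = (-0.058368, -0.075635) ; Y_{6,4}(Ω₂) = (0.000410, 0.002634) ; Δ = (0.000175, -0.000185)
  [+5]  conj(Y_{6,5})(Ω₁) = (0.007575, -0.020338) ; Y_{6,5}(Ω₂) = (-0.000042, 0.000208) ; Δ = (0.000004, 0.000002)
  [+6]  conj(Y_{6,6})(Ω₁) = (0.002907, -0.000591) ; Y_{6,6}(Ω₂) = (-0.000005, 0.000009) ; Δ = (-0.000000, 0.000000)
Accumulated sum (-0.215877, -0.000000); after 4π/(2l+1) scaling, (-0.208676, -0.000000) ⇒ P_6 = -0.208676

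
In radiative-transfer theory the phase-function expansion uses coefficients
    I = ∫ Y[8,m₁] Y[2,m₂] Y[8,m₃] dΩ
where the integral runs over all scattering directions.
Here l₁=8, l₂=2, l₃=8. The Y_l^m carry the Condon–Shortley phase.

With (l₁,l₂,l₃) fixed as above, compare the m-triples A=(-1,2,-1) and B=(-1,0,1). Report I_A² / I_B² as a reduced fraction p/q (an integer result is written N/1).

864/529

l's match ⇒ only the (l;m) 3-j factors differ between A and B.
A: triangle coeff Δ(8,2,8) = 1/348840; Σ_t [2,2]: t=2:+1/101606400 = 1/101606400; (3j)²=36/1615 [(8 2 8; -1 2 -1)], sign=-1
B: triangle coeff Δ(8,2,8) = 1/348840; Σ_t [0,2]: t=0:+1/174182400 t=1:−1/29030400 t=2:+1/101606400 = -23/1219276800; (3j)²=529/38760 [(8 2 8; -1 0 1)], sign=+1
I_A²/I_B² = (36/1615)/(529/38760) = 864/529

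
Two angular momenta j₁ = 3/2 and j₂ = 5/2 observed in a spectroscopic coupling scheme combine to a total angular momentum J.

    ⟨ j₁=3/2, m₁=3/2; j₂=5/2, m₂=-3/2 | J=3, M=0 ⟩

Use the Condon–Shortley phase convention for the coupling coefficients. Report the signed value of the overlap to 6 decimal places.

j₁+j₂−J=1  J+j₁−j₂=2  J−j₁+j₂=4  j₁+j₂+J+1=8
(j₁±m₁, j₂±m₂, J±M) = (3,0,1,4,3,3)
P² = 216/5
sum k=0..0:
  [0] +1/12 = 1/12
S = 1/12
C² = P²·S² = 3/10 ; C = +0.547723

+√(3/10) = +0.547723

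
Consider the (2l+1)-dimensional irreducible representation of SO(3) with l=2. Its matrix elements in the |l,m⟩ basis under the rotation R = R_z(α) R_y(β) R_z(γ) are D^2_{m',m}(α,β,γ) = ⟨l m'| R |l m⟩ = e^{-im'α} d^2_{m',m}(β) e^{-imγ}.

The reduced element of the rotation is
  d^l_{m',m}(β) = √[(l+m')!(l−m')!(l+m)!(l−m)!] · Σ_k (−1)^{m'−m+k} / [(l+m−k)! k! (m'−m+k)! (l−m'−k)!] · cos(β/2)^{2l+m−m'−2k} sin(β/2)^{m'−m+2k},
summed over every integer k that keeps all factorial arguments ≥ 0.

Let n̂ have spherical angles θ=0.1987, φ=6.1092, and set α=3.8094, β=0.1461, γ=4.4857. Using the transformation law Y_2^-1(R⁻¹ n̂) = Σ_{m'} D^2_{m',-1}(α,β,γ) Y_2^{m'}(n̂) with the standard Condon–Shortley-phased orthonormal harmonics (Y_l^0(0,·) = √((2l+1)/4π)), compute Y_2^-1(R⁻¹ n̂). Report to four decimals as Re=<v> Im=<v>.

Re=-0.0603 Im=0.2196

Need the full column D^2_{m',-1} for m'=−2..2 at α=3.8094, β=0.1461, γ=4.4857.
cos(β/2)=0.997333, sin(β/2)=0.072985
d^2_{-2,-1}: single k=1 term ⇒ +0.144805;  D = +0.129633-0.064529i
d^2_{-1,-1}: k∈[0..1] ⇒ +0.989375 -0.015895 = +0.973479;  D = -0.415628+0.880293i
d^2_{0,-1}: k∈[0..1] ⇒ -0.177350 +0.000950 = -0.176400;  D = +0.039646+0.171887i
d^2_{1,-1}: k∈[0..1] ⇒ +0.015895 -0.000028 = +0.015867;  D = +0.012375+0.009931i
d^2_{2,-1}: single k=0 term ⇒ -0.000775;  D = +0.000775+0.000007i
Y_2^{m'}(θ=0.1987,φ=6.1092) and Σ D·Y over m':
  (+0.1296-0.0645i)·(+0.0141+0.0051i)  (-0.4156+0.8803i)·(+0.1472+0.0259i)  (+0.0396+0.1719i)·(+0.5939+0.0000i)  (+0.0124+0.0099i)·(-0.1472+0.0259i)  (+0.0008+0.0000i)·(+0.0141-0.0051i)
Y_2^-1(R⁻¹ n̂) = -0.060334+0.219551i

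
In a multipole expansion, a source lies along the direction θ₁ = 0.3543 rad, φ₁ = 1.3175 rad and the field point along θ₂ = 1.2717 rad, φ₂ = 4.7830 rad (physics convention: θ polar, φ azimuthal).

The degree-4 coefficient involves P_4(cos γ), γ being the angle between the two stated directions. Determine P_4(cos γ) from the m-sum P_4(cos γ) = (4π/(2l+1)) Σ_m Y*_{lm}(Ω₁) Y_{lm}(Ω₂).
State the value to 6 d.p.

0.369612

Summing Y*_{l m}(θ₁,φ₁)·Y_{l m}(θ₂,φ₂) over m ∈ [−4, 4]; prefactor 4π/(2·4+1) = 1.396263:
  m=-4: (+0.003393-0.005440i) × (+0.354403-0.102849i) = +0.000643-0.002277i  (running Σ = +0.000643-0.002277i)
  m=-3: (-0.033768-0.035536i) × (-0.067668-0.314646i) = -0.008896+0.013029i  (running Σ = -0.008253+0.010753i)
  m=-2: (-0.181580+0.100757i) × (+0.118629-0.016865i) = -0.019841+0.015015i  (running Σ = -0.028095+0.025768i)
  m=-1: (+0.121801+0.470537i) × (-0.022483-0.317875i) = +0.146834-0.049297i  (running Σ = +0.118739-0.023529i)
  m=0: (+0.390616-0.000000i) × (+0.069729+0.000000i) = +0.027237+0.000000i  (running Σ = +0.145976-0.023529i)
  m=1: (-0.121801+0.470537i) × (+0.022483-0.317875i) = +0.146834+0.049297i  (running Σ = +0.292810+0.025768i)
  m=2: (-0.181580-0.100757i) × (+0.118629+0.016865i) = -0.019841-0.015015i  (running Σ = +0.272969+0.010753i)
  m=3: (+0.033768-0.035536i) × (+0.067668-0.314646i) = -0.008896-0.013029i  (running Σ = +0.264073-0.002277i)
  m=4: (+0.003393+0.005440i) × (+0.354403+0.102849i) = +0.000643+0.002277i  (running Σ = +0.264715+0.000000i)
Accumulated sum +0.264715+0.000000i; after 4π/(2l+1) scaling, +0.369612+0.000000i ⇒ P_4 = 0.369612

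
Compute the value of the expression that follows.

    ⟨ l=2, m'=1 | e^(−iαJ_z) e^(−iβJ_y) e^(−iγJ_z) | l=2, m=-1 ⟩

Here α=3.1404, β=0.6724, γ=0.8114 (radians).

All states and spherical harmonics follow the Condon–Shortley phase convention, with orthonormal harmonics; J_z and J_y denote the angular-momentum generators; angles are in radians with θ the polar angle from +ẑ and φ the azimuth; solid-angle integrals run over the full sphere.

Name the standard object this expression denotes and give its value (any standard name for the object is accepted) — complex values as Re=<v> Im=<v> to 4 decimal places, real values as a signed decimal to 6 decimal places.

This is a Wigner D-matrix element — the rotation-matrix element ⟨l m'| R(α,β,γ) |l m⟩ in the angular-momentum basis.
Split into d^2_{1,-1}(β=0.6724) × two z-phases.
With c≡cos(β/2)=0.944015 and s≡sin(β/2)=0.329902, N=[6·1·1·6]^{1/2}=6.000000
k∈{0,1} keeps every argument non-negative
  k=0: (−1)^2·6.0000/(2)·0.9440^2·0.3299^2 = +0.290971
  k=1: (−1)^3·6.0000/(6)·0.9440^0·0.3299^4 = -0.011845
d^2_{1,-1}(0.6724) = +0.290971 -0.011845 = +0.279126
Attach z-rotation phases: D = e^{-i(1)(3.1404)}·(+0.279126)·e^{-i(-1)(0.8114)} = -0.191932-0.202666i

Wigner D-matrix element, Re=-0.1919 Im=-0.2027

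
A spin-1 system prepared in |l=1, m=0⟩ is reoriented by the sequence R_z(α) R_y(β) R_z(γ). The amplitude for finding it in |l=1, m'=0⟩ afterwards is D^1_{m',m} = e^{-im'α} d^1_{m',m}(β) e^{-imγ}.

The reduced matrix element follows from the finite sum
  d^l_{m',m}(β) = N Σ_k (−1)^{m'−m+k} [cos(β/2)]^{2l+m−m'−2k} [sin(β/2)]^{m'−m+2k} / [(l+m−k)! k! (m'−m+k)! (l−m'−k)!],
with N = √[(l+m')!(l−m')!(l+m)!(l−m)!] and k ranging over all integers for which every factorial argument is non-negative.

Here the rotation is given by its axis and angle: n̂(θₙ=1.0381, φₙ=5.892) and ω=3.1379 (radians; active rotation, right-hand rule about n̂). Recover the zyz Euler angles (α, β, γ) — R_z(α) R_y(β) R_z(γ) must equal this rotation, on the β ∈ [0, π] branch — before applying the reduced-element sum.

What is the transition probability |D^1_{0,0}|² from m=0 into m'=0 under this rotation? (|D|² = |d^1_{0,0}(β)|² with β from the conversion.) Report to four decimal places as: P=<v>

P=0.2344

Axis–angle → zyz. n̂ = (sinθₙcosφₙ, sinθₙsinφₙ, cosθₙ) = (+0.796366, -0.328454, +0.507858), ω = 3.1379.
R = I cosω + sinω [n̂]ₓ + (1−cosω) n̂n̂ᵀ gives
  R = [+0.268399, -0.525013, +0.807666; -0.521262, -0.784230, -0.336555; +0.810091, -0.330674, -0.484156]
β = atan2(√(R₁₃²+R₂₃²), R₃₃) = 2.076194; α = atan2(R₂₃, R₁₃) mod 2π = 5.888364; γ = atan2(R₃₂, −R₃₁) mod 2π = 3.529142
D^1_{0,0}(5.8884,2.0762,3.5291) = e^{-i·0·5.8884}·d^1_{0,0}(2.0762)·e^{-i·0·3.5291}. Compute d first:
c=cos(2.076194/2)=0.507860, s=sin(2.076194/2)=0.861439; N=√[1·1·1·1]=1.000000
The bounds max(0,m−m')=0 and min(l+m,l−m')=1 give 2 terms
  k=0: (−1)^0·1.0000/(1)·0.5079^2·0.8614^0 = +0.257922
  k=1: (−1)^1·1.0000/(1)·0.5079^0·0.8614^2 = -0.742078
d^1_{0,0}(2.0762) = +0.257922 -0.742078 = -0.484156
|D^1_{0,0}|² = |d^1_{0,0}(β)|² = (-0.484156)² = 0.234407 (the z-rotation phases have unit modulus)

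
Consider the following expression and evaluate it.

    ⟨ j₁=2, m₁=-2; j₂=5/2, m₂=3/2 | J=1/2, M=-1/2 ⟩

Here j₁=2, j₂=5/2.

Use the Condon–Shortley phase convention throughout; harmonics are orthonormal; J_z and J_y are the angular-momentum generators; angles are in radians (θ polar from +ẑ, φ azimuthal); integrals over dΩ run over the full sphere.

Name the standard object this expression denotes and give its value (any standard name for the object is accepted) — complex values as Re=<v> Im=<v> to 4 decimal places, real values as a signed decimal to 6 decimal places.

Clebsch–Gordan coefficient, +√(1/15) ≈ +0.258199

This is a Clebsch–Gordan (vector-coupling) coefficient.
√[2·4!0!1!/6! · 0!4!4!1!0!1!] = √(192/5)
  +(−1)^4/∏(4,0,0,0,0,1)! = 1/24  (running 1/24)
⟨..|..⟩ = √(192/5)·(1/24) = +0.258199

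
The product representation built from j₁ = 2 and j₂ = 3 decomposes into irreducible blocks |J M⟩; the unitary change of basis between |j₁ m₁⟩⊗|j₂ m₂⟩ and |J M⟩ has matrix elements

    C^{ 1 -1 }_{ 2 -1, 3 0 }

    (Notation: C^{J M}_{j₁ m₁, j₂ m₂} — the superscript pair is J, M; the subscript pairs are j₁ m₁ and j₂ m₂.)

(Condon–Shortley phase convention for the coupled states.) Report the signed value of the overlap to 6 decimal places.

−√(3/35) ≈ -0.292770

j₁+j₂−J=4  J+j₁−j₂=0  J−j₁+j₂=2  j₁+j₂+J+1=7
(j₁±m₁, j₂±m₂, J±M) = (1,3,3,3,0,2)
P² = 432/35
sum k=3..3:
  [3] −1/12 = -1/12
S = -1/12
C² = P²·S² = 3/35 ; C = -0.292770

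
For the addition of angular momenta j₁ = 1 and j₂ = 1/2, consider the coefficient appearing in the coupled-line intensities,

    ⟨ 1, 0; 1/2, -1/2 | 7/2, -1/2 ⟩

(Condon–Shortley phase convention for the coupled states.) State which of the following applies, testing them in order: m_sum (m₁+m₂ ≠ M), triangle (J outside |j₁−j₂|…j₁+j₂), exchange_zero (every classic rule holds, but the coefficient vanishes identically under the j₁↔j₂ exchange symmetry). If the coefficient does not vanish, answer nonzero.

m-sum: m₁+m₂ = 0+(-1/2) = -1/2, M = -1/2  ✓
triangle: need |j₁−j₂| ≤ J ≤ j₁+j₂, i.e. J ∈ [1/2, 3/2]; J = 7/2 is outside ✗ ⇒ coefficient is 0

triangle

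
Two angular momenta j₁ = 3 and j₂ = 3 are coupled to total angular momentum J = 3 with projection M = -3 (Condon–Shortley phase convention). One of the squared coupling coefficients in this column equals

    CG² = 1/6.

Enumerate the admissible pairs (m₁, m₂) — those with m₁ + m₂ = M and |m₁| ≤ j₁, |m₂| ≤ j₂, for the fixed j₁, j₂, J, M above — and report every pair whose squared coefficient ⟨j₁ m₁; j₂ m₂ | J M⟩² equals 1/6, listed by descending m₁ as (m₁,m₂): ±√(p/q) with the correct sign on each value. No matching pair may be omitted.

Admissible pairs with m₁+m₂ = M = -3: (-3,0), (-2,-1), (-1,-2), (0,-3)
  (m₁,m₂)=(0,-3): CG² = 1/6, CG = +√(1/6)   ← matches the target
  (m₁,m₂)=(-1,-2): CG² = 1/3, CG = −√(1/3)
  (m₁,m₂)=(-2,-1): CG² = 1/3, CG = +√(1/3)
  (m₁,m₂)=(-3,0): CG² = 1/6, CG = −√(1/6)   ← matches the target
Pairs with CG² = 1/6: (0,-3): +√(1/6); (-3,0): −√(1/6)

(0,-3): +√(1/6); (-3,0): −√(1/6)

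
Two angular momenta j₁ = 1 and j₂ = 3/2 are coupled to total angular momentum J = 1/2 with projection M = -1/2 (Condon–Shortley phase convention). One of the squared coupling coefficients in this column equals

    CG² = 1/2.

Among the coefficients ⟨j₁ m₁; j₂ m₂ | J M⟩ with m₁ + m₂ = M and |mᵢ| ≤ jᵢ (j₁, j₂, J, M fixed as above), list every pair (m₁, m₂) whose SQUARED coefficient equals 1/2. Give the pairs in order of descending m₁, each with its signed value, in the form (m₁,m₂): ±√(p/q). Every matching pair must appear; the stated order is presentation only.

Admissible pairs with m₁+m₂ = M = -1/2: (-1,1/2), (0,-1/2), (1,-3/2)
  (m₁,m₂)=(1,-3/2): CG² = 1/2, CG = +√(1/2)   ← matches the target
  (m₁,m₂)=(0,-1/2): CG² = 1/3, CG = −√(1/3)
  (m₁,m₂)=(-1,1/2): CG² = 1/6, CG = +√(1/6)
Pairs with CG² = 1/2: (1,-3/2): +√(1/2)

(1,-3/2): +√(1/2)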